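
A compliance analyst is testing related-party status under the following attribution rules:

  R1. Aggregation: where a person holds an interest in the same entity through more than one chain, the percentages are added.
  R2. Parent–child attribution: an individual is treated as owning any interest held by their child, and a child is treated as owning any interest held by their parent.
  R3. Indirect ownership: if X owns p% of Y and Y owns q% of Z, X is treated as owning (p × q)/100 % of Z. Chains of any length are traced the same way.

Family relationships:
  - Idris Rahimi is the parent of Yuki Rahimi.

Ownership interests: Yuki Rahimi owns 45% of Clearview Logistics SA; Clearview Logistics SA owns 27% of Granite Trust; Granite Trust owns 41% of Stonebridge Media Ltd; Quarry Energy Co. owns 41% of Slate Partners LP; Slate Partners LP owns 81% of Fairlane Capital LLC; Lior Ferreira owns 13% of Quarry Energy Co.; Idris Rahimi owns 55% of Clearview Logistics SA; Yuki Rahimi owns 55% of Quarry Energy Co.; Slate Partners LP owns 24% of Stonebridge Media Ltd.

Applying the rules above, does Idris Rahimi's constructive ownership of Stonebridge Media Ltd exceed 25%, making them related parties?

No

By parent–child attribution (R2), Idris Rahimi is treated as also owning Yuki Rahimi's interest in Clearview Logistics SA, giving 55% + 45% = 100%.
By parent–child attribution (R2), Idris Rahimi is treated as owning Yuki Rahimi's 55% interest in Quarry Energy Co.
Chain via Clearview Logistics SA → Granite Trust (R3): 100% × 27% × 41% = 11.07% of Stonebridge Media Ltd.
Chain via Quarry Energy Co. → Slate Partners LP (R3): 55% × 41% × 24% = 5.412% of Stonebridge Media Ltd.
Aggregating (R1): 11.07% + 5.412% = 16.482%.
16.482% does not exceed the 25% threshold, so Idris is not a related party to Stonebridge Media Ltd.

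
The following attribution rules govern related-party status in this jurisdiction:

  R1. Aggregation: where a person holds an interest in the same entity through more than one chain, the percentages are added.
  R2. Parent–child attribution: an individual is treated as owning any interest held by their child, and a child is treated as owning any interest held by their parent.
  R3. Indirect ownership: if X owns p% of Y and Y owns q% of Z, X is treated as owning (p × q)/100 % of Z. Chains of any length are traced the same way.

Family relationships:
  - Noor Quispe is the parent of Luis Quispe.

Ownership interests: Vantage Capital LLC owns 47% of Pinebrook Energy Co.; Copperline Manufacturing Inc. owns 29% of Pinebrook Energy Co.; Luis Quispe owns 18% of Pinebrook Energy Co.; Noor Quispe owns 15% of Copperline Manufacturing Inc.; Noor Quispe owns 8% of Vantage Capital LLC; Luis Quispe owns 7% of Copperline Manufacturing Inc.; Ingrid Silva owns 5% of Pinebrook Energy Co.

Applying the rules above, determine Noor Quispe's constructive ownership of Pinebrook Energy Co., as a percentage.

By parent–child attribution (R2), Noor Quispe is treated as also owning Luis Quispe's interest in Copperline Manufacturing Inc, giving 15% + 7% = 22%.
By parent–child attribution (R2), Noor Quispe is treated as owning Luis Quispe's 18% interest in Pinebrook Energy Co.
Chain via Vantage Capital LLC (R3): 8% × 47% = 3.76% of Pinebrook Energy Co.
Chain via Copperline Manufacturing Inc. (R3): 22% × 29% = 6.38% of Pinebrook Energy Co.
Direct interest in Pinebrook Energy Co: 18%.
Aggregating (R1): 3.76% + 6.38% + 18% = 28.14%.

28.14%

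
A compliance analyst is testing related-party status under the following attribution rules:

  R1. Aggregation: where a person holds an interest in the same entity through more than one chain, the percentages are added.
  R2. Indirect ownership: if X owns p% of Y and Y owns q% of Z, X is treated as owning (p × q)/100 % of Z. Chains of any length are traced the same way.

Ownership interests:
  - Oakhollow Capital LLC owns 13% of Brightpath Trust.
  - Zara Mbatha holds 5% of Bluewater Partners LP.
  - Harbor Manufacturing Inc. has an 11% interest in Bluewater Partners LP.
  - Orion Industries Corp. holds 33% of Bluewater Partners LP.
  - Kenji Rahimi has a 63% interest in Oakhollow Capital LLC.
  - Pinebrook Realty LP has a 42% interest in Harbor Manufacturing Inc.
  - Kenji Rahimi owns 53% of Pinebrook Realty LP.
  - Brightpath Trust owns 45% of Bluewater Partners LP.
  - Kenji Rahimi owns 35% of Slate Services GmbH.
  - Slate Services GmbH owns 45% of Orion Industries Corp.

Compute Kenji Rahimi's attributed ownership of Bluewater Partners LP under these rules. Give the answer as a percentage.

11.3316%

Chain via Pinebrook Realty LP → Harbor Manufacturing Inc. (R2): 53% × 42% × 11% = 2.4486% of Bluewater Partners LP.
Chain via Slate Services GmbH → Orion Industries Corp. (R2): 35% × 45% × 33% = 5.1975% of Bluewater Partners LP.
Chain via Oakhollow Capital LLC → Brightpath Trust (R2): 63% × 13% × 45% = 3.6855% of Bluewater Partners LP.
Aggregating (R1): 2.4486% + 5.1975% + 3.6855% = 11.3316%.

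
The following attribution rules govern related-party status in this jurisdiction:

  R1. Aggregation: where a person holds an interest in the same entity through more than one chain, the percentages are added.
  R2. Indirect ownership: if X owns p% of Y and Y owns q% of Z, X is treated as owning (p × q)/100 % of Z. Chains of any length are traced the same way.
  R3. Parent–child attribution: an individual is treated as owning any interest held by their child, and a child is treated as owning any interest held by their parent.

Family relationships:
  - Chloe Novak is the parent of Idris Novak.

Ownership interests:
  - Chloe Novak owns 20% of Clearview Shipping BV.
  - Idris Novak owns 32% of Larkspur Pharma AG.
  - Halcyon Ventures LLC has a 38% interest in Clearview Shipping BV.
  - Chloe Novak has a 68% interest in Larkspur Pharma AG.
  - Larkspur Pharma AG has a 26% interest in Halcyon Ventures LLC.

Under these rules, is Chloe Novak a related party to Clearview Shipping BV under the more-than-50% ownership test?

By parent–child attribution (R3), Chloe Novak is treated as also owning Idris Novak's interest in Larkspur Pharma AG, giving 68% + 32% = 100%.
Chain via Larkspur Pharma AG → Halcyon Ventures LLC (R2): 100% × 26% × 38% = 9.88% of Clearview Shipping BV.
Direct interest in Clearview Shipping BV: 20%.
Aggregating (R1): 9.88% + 20% = 29.88%.
29.88% does not exceed the 50% threshold, so Chloe is not a related party to Clearview Shipping BV.

No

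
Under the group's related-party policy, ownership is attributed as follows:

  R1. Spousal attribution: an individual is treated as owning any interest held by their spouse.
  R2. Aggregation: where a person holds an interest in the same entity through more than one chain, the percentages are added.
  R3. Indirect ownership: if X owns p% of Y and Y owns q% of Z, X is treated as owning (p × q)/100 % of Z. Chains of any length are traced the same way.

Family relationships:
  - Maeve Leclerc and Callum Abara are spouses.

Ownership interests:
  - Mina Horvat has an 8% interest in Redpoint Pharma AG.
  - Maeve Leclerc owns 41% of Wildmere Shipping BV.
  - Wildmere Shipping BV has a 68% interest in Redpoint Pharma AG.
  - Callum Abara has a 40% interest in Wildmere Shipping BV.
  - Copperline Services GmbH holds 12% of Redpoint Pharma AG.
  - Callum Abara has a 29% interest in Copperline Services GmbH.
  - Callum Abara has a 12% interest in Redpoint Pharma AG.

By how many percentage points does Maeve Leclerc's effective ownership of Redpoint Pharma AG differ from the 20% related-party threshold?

By spousal attribution (R1), Maeve Leclerc is treated as also owning Callum Abara's interest in Wildmere Shipping BV, giving 41% + 40% = 81%.
By spousal attribution (R1), Maeve Leclerc is treated as owning Callum Abara's 29% interest in Copperline Services GmbH.
By spousal attribution (R1), Maeve Leclerc is treated as owning Callum Abara's 12% interest in Redpoint Pharma AG.
Chain via Wildmere Shipping BV (R3): 81% × 68% = 55.08% of Redpoint Pharma AG.
Chain via Copperline Services GmbH (R3): 29% × 12% = 3.48% of Redpoint Pharma AG.
Direct interest in Redpoint Pharma AG: 12%.
Aggregating (R2): 55.08% + 3.48% + 12% = 70.56%.
70.56% exceeds the 20% threshold by 50.56 percentage points.

50.56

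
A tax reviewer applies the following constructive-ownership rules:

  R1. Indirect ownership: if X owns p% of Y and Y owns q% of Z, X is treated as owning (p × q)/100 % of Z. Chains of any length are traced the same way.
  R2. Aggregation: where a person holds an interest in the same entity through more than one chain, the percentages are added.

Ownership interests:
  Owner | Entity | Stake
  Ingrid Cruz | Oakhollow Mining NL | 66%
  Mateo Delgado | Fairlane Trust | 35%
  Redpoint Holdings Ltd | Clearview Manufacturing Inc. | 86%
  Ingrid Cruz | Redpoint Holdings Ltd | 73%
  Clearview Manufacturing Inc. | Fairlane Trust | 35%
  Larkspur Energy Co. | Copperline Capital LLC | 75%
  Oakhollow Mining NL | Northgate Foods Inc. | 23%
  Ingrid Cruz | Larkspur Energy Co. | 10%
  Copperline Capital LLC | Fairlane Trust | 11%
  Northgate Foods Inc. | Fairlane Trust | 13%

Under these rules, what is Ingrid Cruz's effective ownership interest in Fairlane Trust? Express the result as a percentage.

24.7714%

Chain via Larkspur Energy Co. → Copperline Capital LLC (R1): 10% × 75% × 11% = 0.825% of Fairlane Trust.
Chain via Redpoint Holdings Ltd → Clearview Manufacturing Inc. (R1): 73% × 86% × 35% = 21.973% of Fairlane Trust.
Chain via Oakhollow Mining NL → Northgate Foods Inc. (R1): 66% × 23% × 13% = 1.9734% of Fairlane Trust.
Aggregating (R2): 0.825% + 21.973% + 1.9734% = 24.7714%.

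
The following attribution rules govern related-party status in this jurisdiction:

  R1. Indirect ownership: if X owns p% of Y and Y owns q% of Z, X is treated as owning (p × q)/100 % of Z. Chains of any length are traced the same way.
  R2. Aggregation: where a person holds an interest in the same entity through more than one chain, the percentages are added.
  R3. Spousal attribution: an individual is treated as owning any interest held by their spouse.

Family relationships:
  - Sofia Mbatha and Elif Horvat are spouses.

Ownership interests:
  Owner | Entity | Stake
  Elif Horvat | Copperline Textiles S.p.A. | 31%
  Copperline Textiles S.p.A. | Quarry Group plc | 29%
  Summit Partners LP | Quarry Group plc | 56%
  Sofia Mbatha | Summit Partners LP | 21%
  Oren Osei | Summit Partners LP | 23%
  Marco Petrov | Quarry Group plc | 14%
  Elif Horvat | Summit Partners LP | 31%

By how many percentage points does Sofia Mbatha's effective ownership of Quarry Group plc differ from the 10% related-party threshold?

By spousal attribution (R3), Sofia Mbatha is treated as also owning Elif Horvat's interest in Summit Partners LP, giving 21% + 31% = 52%.
By spousal attribution (R3), Sofia Mbatha is treated as owning Elif Horvat's 31% interest in Copperline Textiles S.p.A.
Chain via Summit Partners LP (R1): 52% × 56% = 29.12% of Quarry Group plc.
Chain via Copperline Textiles S.p.A. (R1): 31% × 29% = 8.99% of Quarry Group plc.
Aggregating (R2): 29.12% + 8.99% = 38.11%.
38.11% exceeds the 10% threshold by 28.11 percentage points.

28.11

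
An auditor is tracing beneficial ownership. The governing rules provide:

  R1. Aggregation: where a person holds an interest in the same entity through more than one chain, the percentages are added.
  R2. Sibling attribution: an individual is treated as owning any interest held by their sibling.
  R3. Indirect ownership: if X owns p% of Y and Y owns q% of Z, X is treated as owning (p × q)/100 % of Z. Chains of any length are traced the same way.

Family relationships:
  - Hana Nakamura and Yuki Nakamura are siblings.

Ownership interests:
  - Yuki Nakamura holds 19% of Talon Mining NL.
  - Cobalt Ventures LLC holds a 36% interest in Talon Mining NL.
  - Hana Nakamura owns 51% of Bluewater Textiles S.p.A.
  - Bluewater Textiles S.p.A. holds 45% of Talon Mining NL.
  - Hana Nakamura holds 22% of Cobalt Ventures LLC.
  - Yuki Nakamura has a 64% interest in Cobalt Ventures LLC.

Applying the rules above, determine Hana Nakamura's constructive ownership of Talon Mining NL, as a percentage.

72.91%

By sibling attribution (R2), Hana Nakamura is treated as also owning Yuki Nakamura's interest in Cobalt Ventures LLC, giving 22% + 64% = 86%.
By sibling attribution (R2), Hana Nakamura is treated as owning Yuki Nakamura's 19% interest in Talon Mining NL.
Chain via Cobalt Ventures LLC (R3): 86% × 36% = 30.96% of Talon Mining NL.
Chain via Bluewater Textiles S.p.A. (R3): 51% × 45% = 22.95% of Talon Mining NL.
Direct interest in Talon Mining NL: 19%.
Aggregating (R1): 30.96% + 22.95% + 19% = 72.91%.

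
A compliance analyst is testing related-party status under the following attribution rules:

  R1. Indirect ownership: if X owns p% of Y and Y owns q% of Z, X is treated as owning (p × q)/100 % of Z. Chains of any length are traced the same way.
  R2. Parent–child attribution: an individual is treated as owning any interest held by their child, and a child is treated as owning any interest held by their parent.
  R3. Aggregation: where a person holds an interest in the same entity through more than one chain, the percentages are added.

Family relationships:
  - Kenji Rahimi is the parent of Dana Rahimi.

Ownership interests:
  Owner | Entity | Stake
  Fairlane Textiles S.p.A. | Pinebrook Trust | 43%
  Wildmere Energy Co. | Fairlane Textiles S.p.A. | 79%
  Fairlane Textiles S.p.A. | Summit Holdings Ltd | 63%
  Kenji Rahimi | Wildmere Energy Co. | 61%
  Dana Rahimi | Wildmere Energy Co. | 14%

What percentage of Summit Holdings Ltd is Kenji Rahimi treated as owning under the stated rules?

By parent–child attribution (R2), Kenji Rahimi is treated as also owning Dana Rahimi's interest in Wildmere Energy Co, giving 61% + 14% = 75%.
Chain via Wildmere Energy Co. → Fairlane Textiles S.p.A. (R1): 75% × 79% × 63% = 37.3275% of Summit Holdings Ltd.

37.3275%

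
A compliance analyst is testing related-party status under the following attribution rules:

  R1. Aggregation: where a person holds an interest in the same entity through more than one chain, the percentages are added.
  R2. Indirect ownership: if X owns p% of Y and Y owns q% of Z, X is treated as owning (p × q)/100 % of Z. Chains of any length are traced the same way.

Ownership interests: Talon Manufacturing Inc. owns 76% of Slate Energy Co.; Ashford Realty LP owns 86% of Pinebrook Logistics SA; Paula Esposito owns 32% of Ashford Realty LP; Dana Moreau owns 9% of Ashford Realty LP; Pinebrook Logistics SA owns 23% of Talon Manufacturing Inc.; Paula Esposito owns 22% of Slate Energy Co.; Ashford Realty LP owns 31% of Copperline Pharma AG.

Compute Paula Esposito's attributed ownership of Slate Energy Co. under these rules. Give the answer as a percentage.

Chain via Ashford Realty LP → Pinebrook Logistics SA → Talon Manufacturing Inc. (R2): 32% × 86% × 23% × 76% = 4.810496% of Slate Energy Co.
Direct interest in Slate Energy Co: 22%.
Aggregating (R1): 4.810496% + 22% = 26.810496%.

26.810496%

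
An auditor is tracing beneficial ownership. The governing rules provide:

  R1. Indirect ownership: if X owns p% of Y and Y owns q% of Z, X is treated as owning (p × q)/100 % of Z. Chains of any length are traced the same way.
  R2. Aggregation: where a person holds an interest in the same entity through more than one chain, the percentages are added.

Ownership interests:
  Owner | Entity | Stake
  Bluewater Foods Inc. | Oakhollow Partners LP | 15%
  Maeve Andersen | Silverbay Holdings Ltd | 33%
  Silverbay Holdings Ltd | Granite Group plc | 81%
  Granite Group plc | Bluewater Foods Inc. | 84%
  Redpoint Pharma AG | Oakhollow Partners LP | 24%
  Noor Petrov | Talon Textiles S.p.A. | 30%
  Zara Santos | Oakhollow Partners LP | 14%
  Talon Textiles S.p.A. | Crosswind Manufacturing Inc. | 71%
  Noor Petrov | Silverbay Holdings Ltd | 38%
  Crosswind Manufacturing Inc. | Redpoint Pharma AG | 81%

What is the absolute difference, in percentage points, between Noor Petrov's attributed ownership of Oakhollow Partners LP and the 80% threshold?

71.981

Chain via Silverbay Holdings Ltd → Granite Group plc → Bluewater Foods Inc. (R1): 38% × 81% × 84% × 15% = 3.87828% of Oakhollow Partners LP.
Chain via Talon Textiles S.p.A. → Crosswind Manufacturing Inc. → Redpoint Pharma AG (R1): 30% × 71% × 81% × 24% = 4.14072% of Oakhollow Partners LP.
Aggregating (R2): 3.87828% + 4.14072% = 8.019%.
8.019% falls short of the 80% threshold by 71.981 percentage points.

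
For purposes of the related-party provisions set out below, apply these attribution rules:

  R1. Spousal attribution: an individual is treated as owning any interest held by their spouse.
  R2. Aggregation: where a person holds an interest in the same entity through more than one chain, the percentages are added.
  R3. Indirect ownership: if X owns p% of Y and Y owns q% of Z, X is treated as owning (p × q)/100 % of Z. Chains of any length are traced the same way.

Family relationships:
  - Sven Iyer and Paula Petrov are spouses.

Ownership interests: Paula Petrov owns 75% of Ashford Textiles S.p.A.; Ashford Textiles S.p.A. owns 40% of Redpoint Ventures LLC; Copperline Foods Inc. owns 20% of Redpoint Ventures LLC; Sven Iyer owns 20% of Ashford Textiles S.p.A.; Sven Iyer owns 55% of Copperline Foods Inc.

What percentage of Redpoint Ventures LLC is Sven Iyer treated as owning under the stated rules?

49%

By spousal attribution (R1), Sven Iyer is treated as also owning Paula Petrov's interest in Ashford Textiles S.p.A, giving 20% + 75% = 95%.
Chain via Copperline Foods Inc. (R3): 55% × 20% = 11% of Redpoint Ventures LLC.
Chain via Ashford Textiles S.p.A. (R3): 95% × 40% = 38% of Redpoint Ventures LLC.
Aggregating (R2): 11% + 38% = 49%.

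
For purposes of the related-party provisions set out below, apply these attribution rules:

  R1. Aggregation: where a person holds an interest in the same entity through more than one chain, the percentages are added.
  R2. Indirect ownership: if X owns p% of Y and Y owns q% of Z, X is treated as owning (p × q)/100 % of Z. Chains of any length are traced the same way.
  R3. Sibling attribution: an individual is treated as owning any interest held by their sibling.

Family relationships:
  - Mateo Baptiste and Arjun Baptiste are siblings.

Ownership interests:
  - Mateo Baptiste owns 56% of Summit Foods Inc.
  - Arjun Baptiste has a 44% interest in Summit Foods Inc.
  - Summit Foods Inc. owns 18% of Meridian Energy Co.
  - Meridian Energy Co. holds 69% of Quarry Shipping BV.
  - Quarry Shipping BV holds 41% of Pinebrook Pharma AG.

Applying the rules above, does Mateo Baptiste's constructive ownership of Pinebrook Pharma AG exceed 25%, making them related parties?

No

By sibling attribution (R3), Mateo Baptiste is treated as also owning Arjun Baptiste's interest in Summit Foods Inc, giving 56% + 44% = 100%.
Chain via Summit Foods Inc. → Meridian Energy Co. → Quarry Shipping BV (R2): 100% × 18% × 69% × 41% = 5.0922% of Pinebrook Pharma AG.
5.0922% does not exceed the 25% threshold, so Mateo is not a related party to Pinebrook Pharma AG.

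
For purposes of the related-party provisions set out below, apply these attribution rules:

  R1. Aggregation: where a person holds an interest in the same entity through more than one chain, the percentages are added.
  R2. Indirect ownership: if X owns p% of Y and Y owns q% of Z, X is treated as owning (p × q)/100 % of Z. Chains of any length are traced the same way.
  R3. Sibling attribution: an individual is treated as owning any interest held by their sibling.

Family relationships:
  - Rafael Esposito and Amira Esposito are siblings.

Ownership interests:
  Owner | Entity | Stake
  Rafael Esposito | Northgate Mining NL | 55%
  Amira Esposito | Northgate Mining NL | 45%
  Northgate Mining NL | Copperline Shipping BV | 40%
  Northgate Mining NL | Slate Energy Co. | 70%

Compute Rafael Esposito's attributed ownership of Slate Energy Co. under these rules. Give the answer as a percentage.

70%

By sibling attribution (R3), Rafael Esposito is treated as also owning Amira Esposito's interest in Northgate Mining NL, giving 55% + 45% = 100%.
Chain via Northgate Mining NL (R2): 100% × 70% = 70% of Slate Energy Co.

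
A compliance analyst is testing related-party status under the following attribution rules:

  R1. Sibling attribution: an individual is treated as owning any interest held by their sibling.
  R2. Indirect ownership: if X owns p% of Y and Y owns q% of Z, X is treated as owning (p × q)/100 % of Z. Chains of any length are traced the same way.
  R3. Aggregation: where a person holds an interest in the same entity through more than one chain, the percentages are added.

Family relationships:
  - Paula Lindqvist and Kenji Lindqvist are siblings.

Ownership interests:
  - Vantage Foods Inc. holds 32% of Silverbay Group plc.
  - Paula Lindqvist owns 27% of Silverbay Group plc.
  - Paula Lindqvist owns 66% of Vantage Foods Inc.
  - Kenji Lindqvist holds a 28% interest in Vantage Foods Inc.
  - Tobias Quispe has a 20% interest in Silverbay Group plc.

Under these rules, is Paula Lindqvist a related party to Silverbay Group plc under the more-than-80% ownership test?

By sibling attribution (R1), Paula Lindqvist is treated as also owning Kenji Lindqvist's interest in Vantage Foods Inc, giving 66% + 28% = 94%.
Chain via Vantage Foods Inc. (R2): 94% × 32% = 30.08% of Silverbay Group plc.
Direct interest in Silverbay Group plc: 27%.
Aggregating (R3): 30.08% + 27% = 57.08%.
57.08% does not exceed the 80% threshold, so Paula is not a related party to Silverbay Group plc.

No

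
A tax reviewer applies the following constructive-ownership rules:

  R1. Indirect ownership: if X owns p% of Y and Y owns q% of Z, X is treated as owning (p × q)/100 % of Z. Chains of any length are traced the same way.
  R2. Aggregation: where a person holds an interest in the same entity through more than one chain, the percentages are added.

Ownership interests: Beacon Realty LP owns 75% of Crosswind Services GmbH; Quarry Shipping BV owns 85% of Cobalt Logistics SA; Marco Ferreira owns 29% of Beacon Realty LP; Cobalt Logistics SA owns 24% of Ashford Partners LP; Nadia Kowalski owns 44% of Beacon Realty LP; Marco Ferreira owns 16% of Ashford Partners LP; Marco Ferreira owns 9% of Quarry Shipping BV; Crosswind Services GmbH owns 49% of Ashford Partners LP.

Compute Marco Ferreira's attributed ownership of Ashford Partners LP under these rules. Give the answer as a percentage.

Chain via Beacon Realty LP → Crosswind Services GmbH (R1): 29% × 75% × 49% = 10.6575% of Ashford Partners LP.
Chain via Quarry Shipping BV → Cobalt Logistics SA (R1): 9% × 85% × 24% = 1.836% of Ashford Partners LP.
Direct interest in Ashford Partners LP: 16%.
Aggregating (R2): 10.6575% + 1.836% + 16% = 28.4935%.

28.4935%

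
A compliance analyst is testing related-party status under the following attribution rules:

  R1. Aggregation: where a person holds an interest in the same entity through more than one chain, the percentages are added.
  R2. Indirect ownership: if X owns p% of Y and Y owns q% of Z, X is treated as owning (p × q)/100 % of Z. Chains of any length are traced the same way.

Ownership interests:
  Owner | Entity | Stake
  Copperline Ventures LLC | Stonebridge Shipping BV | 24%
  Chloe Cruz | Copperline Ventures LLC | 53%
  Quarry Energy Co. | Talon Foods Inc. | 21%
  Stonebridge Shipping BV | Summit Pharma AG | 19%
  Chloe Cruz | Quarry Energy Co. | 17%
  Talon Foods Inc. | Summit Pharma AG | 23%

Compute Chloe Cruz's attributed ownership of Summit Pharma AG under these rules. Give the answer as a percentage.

3.2379%

Chain via Quarry Energy Co. → Talon Foods Inc. (R2): 17% × 21% × 23% = 0.8211% of Summit Pharma AG.
Chain via Copperline Ventures LLC → Stonebridge Shipping BV (R2): 53% × 24% × 19% = 2.4168% of Summit Pharma AG.
Aggregating (R1): 0.8211% + 2.4168% = 3.2379%.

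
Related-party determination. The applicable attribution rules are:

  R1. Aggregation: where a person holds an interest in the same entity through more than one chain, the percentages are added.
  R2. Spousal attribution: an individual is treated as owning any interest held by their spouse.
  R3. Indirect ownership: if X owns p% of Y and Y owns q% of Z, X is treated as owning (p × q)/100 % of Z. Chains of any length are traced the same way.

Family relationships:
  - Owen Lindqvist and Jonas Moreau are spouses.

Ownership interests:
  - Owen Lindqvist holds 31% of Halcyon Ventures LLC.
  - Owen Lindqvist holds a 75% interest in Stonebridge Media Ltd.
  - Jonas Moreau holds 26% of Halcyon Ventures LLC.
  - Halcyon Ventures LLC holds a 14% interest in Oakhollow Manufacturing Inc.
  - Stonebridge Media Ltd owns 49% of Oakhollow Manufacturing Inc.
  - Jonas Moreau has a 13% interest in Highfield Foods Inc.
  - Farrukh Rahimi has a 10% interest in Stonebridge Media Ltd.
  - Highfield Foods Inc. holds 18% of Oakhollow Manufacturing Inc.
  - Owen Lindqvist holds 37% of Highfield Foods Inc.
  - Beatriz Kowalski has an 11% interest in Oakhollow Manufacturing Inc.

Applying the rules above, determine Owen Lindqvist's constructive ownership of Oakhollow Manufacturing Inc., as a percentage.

53.73%

By spousal attribution (R2), Owen Lindqvist is treated as also owning Jonas Moreau's interest in Highfield Foods Inc, giving 37% + 13% = 50%.
By spousal attribution (R2), Owen Lindqvist is treated as also owning Jonas Moreau's interest in Halcyon Ventures LLC, giving 31% + 26% = 57%.
Chain via Highfield Foods Inc. (R3): 50% × 18% = 9% of Oakhollow Manufacturing Inc.
Chain via Halcyon Ventures LLC (R3): 57% × 14% = 7.98% of Oakhollow Manufacturing Inc.
Chain via Stonebridge Media Ltd (R3): 75% × 49% = 36.75% of Oakhollow Manufacturing Inc.
Aggregating (R1): 9% + 7.98% + 36.75% = 53.73%.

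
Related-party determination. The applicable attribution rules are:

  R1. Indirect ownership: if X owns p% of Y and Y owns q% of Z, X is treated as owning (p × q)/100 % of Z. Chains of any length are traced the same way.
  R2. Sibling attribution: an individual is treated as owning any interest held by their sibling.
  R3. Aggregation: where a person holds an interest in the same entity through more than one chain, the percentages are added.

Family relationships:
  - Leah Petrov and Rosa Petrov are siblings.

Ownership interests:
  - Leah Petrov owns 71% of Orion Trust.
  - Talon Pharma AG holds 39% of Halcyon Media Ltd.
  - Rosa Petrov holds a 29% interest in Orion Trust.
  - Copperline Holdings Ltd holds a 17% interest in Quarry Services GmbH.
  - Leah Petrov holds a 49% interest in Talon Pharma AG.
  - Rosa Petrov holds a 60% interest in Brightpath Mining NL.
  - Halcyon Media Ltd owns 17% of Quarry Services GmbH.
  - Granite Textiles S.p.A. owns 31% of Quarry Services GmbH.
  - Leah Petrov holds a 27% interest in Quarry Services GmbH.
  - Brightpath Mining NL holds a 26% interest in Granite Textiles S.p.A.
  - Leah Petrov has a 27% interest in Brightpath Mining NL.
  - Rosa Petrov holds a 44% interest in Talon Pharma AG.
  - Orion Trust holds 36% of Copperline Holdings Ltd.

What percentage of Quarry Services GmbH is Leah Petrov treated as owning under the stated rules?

46.2981%

By sibling attribution (R2), Leah Petrov is treated as also owning Rosa Petrov's interest in Talon Pharma AG, giving 49% + 44% = 93%.
By sibling attribution (R2), Leah Petrov is treated as also owning Rosa Petrov's interest in Orion Trust, giving 71% + 29% = 100%.
By sibling attribution (R2), Leah Petrov is treated as also owning Rosa Petrov's interest in Brightpath Mining NL, giving 27% + 60% = 87%.
Chain via Talon Pharma AG → Halcyon Media Ltd (R1): 93% × 39% × 17% = 6.1659% of Quarry Services GmbH.
Chain via Orion Trust → Copperline Holdings Ltd (R1): 100% × 36% × 17% = 6.12% of Quarry Services GmbH.
Chain via Brightpath Mining NL → Granite Textiles S.p.A. (R1): 87% × 26% × 31% = 7.0122% of Quarry Services GmbH.
Direct interest in Quarry Services GmbH: 27%.
Aggregating (R3): 6.1659% + 6.12% + 7.0122% + 27% = 46.2981%.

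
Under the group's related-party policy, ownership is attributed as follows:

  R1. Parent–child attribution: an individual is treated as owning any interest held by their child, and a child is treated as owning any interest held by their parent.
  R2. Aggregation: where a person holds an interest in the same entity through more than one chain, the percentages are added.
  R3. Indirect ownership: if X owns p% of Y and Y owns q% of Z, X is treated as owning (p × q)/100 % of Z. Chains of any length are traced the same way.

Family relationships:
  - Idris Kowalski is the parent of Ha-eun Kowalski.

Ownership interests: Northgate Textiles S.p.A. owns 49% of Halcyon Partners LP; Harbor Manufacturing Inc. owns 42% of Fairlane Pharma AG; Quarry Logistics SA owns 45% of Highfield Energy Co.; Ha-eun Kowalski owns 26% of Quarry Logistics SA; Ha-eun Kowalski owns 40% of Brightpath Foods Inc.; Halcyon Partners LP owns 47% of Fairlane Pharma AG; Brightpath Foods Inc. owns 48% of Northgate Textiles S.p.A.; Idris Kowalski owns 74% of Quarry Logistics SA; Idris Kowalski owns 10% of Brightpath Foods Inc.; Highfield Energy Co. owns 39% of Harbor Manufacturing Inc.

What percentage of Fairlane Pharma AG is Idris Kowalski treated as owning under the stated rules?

By parent–child attribution (R1), Idris Kowalski is treated as also owning Ha-eun Kowalski's interest in Quarry Logistics SA, giving 74% + 26% = 100%.
By parent–child attribution (R1), Idris Kowalski is treated as also owning Ha-eun Kowalski's interest in Brightpath Foods Inc, giving 10% + 40% = 50%.
Chain via Quarry Logistics SA → Highfield Energy Co. → Harbor Manufacturing Inc. (R3): 100% × 45% × 39% × 42% = 7.371% of Fairlane Pharma AG.
Chain via Brightpath Foods Inc. → Northgate Textiles S.p.A. → Halcyon Partners LP (R3): 50% × 48% × 49% × 47% = 5.5272% of Fairlane Pharma AG.
Aggregating (R2): 7.371% + 5.5272% = 12.8982%.

12.8982%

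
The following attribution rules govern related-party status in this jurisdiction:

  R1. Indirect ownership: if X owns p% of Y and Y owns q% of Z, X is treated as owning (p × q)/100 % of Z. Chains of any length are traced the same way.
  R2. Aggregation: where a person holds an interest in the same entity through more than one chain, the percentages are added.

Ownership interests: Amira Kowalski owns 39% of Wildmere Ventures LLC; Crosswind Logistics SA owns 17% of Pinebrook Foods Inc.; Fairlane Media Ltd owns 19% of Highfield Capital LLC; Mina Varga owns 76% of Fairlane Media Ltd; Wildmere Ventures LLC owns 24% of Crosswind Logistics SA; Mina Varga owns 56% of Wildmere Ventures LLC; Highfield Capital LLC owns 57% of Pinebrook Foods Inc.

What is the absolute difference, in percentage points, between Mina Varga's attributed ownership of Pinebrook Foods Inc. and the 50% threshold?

Chain via Wildmere Ventures LLC → Crosswind Logistics SA (R1): 56% × 24% × 17% = 2.2848% of Pinebrook Foods Inc.
Chain via Fairlane Media Ltd → Highfield Capital LLC (R1): 76% × 19% × 57% = 8.2308% of Pinebrook Foods Inc.
Aggregating (R2): 2.2848% + 8.2308% = 10.5156%.
10.5156% falls short of the 50% threshold by 39.4844 percentage points.

39.4844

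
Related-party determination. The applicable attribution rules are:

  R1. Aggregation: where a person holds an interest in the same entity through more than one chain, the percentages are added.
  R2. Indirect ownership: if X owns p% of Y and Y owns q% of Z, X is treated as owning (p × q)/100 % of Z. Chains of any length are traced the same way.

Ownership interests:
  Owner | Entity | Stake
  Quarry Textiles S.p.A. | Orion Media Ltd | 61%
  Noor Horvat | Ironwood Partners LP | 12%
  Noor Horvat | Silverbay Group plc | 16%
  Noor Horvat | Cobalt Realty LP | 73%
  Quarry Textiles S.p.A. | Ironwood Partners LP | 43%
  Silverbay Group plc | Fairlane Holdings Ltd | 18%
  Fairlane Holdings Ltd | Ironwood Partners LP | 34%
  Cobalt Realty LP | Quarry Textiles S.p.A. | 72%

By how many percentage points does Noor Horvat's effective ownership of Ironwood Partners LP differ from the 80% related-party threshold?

Chain via Cobalt Realty LP → Quarry Textiles S.p.A. (R2): 73% × 72% × 43% = 22.6008% of Ironwood Partners LP.
Chain via Silverbay Group plc → Fairlane Holdings Ltd (R2): 16% × 18% × 34% = 0.9792% of Ironwood Partners LP.
Direct interest in Ironwood Partners LP: 12%.
Aggregating (R1): 22.6008% + 0.9792% + 12% = 35.58%.
35.58% falls short of the 80% threshold by 44.42 percentage points.

44.42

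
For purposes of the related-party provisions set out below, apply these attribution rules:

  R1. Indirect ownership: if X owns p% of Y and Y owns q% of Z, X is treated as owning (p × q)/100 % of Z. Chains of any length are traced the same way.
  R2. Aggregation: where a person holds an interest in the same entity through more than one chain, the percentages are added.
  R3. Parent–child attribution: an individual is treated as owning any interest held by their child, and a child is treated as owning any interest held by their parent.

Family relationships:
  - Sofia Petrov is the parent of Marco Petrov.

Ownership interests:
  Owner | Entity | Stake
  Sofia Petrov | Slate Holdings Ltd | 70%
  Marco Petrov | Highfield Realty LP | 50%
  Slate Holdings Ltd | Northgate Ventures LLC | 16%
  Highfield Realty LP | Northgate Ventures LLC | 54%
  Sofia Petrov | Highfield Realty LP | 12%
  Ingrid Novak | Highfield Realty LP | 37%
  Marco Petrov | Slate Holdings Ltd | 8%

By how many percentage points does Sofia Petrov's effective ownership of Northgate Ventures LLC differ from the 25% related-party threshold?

20.96

By parent–child attribution (R3), Sofia Petrov is treated as also owning Marco Petrov's interest in Slate Holdings Ltd, giving 70% + 8% = 78%.
By parent–child attribution (R3), Sofia Petrov is treated as also owning Marco Petrov's interest in Highfield Realty LP, giving 12% + 50% = 62%.
Chain via Slate Holdings Ltd (R1): 78% × 16% = 12.48% of Northgate Ventures LLC.
Chain via Highfield Realty LP (R1): 62% × 54% = 33.48% of Northgate Ventures LLC.
Aggregating (R2): 12.48% + 33.48% = 45.96%.
45.96% exceeds the 25% threshold by 20.96 percentage points.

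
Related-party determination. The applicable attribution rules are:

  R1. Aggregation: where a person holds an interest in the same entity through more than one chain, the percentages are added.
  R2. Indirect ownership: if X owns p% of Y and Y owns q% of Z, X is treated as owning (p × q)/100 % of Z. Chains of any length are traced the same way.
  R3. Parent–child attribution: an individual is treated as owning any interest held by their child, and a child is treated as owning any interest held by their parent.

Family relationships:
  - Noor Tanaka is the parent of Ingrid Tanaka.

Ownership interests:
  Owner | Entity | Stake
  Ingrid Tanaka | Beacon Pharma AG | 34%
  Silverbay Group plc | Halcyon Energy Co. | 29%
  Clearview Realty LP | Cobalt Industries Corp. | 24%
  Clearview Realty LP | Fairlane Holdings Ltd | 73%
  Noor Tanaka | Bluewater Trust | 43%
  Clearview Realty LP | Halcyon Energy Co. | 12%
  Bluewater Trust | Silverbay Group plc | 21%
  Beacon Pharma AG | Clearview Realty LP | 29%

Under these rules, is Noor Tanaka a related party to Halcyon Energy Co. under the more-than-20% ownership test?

By parent–child attribution (R3), Noor Tanaka is treated as owning Ingrid Tanaka's 34% interest in Beacon Pharma AG.
Chain via Bluewater Trust → Silverbay Group plc (R2): 43% × 21% × 29% = 2.6187% of Halcyon Energy Co.
Chain via Beacon Pharma AG → Clearview Realty LP (R2): 34% × 29% × 12% = 1.1832% of Halcyon Energy Co.
Aggregating (R1): 2.6187% + 1.1832% = 3.8019%.
3.8019% does not exceed the 20% threshold, so Noor is not a related party to Halcyon Energy Co.

No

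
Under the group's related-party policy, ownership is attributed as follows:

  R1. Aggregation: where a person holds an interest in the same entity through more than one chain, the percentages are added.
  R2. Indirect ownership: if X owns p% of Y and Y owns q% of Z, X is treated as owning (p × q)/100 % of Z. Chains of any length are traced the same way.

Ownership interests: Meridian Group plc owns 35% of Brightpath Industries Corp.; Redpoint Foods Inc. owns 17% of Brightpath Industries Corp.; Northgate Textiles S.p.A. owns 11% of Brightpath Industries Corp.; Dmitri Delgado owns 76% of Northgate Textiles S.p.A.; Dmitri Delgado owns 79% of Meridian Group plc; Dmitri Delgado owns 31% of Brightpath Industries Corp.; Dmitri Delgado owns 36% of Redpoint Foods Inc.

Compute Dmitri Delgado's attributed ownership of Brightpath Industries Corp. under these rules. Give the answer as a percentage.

73.13%

Chain via Redpoint Foods Inc. (R2): 36% × 17% = 6.12% of Brightpath Industries Corp.
Chain via Northgate Textiles S.p.A. (R2): 76% × 11% = 8.36% of Brightpath Industries Corp.
Chain via Meridian Group plc (R2): 79% × 35% = 27.65% of Brightpath Industries Corp.
Direct interest in Brightpath Industries Corp: 31%.
Aggregating (R1): 6.12% + 8.36% + 27.65% + 31% = 73.13%.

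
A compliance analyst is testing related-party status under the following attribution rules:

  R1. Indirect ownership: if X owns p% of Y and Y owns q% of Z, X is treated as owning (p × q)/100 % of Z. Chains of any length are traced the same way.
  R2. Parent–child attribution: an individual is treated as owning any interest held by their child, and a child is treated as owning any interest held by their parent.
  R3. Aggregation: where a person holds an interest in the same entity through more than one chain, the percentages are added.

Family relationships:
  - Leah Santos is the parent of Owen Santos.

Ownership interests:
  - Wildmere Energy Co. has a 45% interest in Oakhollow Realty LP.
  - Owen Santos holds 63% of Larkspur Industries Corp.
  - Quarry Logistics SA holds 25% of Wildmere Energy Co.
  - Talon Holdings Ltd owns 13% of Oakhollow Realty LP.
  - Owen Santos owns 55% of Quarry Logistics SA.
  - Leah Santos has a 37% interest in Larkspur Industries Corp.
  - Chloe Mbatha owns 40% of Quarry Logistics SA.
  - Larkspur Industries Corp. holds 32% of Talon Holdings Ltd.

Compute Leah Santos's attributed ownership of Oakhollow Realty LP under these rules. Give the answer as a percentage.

10.3475%

By parent–child attribution (R2), Leah Santos is treated as also owning Owen Santos's interest in Larkspur Industries Corp, giving 37% + 63% = 100%.
By parent–child attribution (R2), Leah Santos is treated as owning Owen Santos's 55% interest in Quarry Logistics SA.
Chain via Larkspur Industries Corp. → Talon Holdings Ltd (R1): 100% × 32% × 13% = 4.16% of Oakhollow Realty LP.
Chain via Quarry Logistics SA → Wildmere Energy Co. (R1): 55% × 25% × 45% = 6.1875% of Oakhollow Realty LP.
Aggregating (R3): 4.16% + 6.1875% = 10.3475%.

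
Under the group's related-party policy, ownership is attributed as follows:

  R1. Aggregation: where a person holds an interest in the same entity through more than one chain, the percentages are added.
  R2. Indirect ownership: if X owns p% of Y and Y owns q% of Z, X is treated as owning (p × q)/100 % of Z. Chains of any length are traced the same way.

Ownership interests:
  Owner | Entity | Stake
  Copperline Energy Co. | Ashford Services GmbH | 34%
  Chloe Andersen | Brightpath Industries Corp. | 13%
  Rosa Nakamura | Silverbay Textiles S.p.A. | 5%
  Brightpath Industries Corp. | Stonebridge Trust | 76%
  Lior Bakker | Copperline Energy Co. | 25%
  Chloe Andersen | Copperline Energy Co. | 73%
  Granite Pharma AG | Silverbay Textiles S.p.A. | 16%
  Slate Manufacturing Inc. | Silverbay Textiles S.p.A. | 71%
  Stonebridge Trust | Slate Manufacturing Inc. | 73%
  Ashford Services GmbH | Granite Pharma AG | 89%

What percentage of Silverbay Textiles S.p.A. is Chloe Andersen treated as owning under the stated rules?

Chain via Brightpath Industries Corp. → Stonebridge Trust → Slate Manufacturing Inc. (R2): 13% × 76% × 73% × 71% = 5.120804% of Silverbay Textiles S.p.A.
Chain via Copperline Energy Co. → Ashford Services GmbH → Granite Pharma AG (R2): 73% × 34% × 89% × 16% = 3.534368% of Silverbay Textiles S.p.A.
Aggregating (R1): 5.120804% + 3.534368% = 8.655172%.

8.655172%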